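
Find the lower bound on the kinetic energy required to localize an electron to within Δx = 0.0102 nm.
91.551 eV

Localizing a particle requires giving it sufficient momentum uncertainty:

1. From uncertainty principle: Δp ≥ ℏ/(2Δx)
   Δp_min = (1.055e-34 J·s) / (2 × 1.020e-11 m)
   Δp_min = 5.169e-24 kg·m/s

2. This momentum uncertainty corresponds to kinetic energy:
   KE ≈ (Δp)²/(2m) = (5.169e-24)²/(2 × 9.109e-31 kg)
   KE = 1.467e-17 J = 91.551 eV

Tighter localization requires more energy.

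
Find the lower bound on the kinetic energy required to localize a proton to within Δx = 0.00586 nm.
151.063 meV

Localizing a particle requires giving it sufficient momentum uncertainty:

1. From uncertainty principle: Δp ≥ ℏ/(2Δx)
   Δp_min = (1.055e-34 J·s) / (2 × 5.860e-12 m)
   Δp_min = 8.998e-24 kg·m/s

2. This momentum uncertainty corresponds to kinetic energy:
   KE ≈ (Δp)²/(2m) = (8.998e-24)²/(2 × 1.673e-27 kg)
   KE = 2.420e-20 J = 151.063 meV

Tighter localization requires more energy.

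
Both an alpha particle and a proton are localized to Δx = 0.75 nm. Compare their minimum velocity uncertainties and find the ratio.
The proton has the larger minimum velocity uncertainty, by a ratio of 4.0.

For both particles, Δp_min = ℏ/(2Δx) = 7.030e-26 kg·m/s (same for both).

The velocity uncertainty is Δv = Δp/m:
- alpha particle: Δv = 7.030e-26 / 6.645e-27 = 1.058e+01 m/s = 10.581 m/s
- proton: Δv = 7.030e-26 / 1.673e-27 = 4.203e+01 m/s = 42.033 m/s

Ratio: 4.203e+01 / 1.058e+01 = 4.0

The lighter particle has larger velocity uncertainty because Δv ∝ 1/m.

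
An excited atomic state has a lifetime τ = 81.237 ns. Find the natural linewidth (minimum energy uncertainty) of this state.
4.051 neV

Using the energy-time uncertainty principle:
ΔEΔt ≥ ℏ/2

The lifetime τ represents the time uncertainty Δt.
The natural linewidth (minimum energy uncertainty) is:

ΔE = ℏ/(2τ)
ΔE = (1.055e-34 J·s) / (2 × 8.124e-08 s)
ΔE = 6.491e-28 J = 4.051 neV

This natural linewidth limits the precision of spectroscopic measurements.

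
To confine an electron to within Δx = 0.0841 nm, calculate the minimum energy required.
1.347 eV

Localizing a particle requires giving it sufficient momentum uncertainty:

1. From uncertainty principle: Δp ≥ ℏ/(2Δx)
   Δp_min = (1.055e-34 J·s) / (2 × 8.410e-11 m)
   Δp_min = 6.270e-25 kg·m/s

2. This momentum uncertainty corresponds to kinetic energy:
   KE ≈ (Δp)²/(2m) = (6.270e-25)²/(2 × 9.109e-31 kg)
   KE = 2.158e-19 J = 1.347 eV

Tighter localization requires more energy.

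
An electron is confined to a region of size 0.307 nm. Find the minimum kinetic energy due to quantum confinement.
101.062 meV

Using the uncertainty principle:

1. Position uncertainty: Δx ≈ 3.070e-10 m
2. Minimum momentum uncertainty: Δp = ℏ/(2Δx) = 1.718e-25 kg·m/s
3. Minimum kinetic energy:
   KE = (Δp)²/(2m) = (1.718e-25)²/(2 × 9.109e-31 kg)
   KE = 1.619e-20 J = 101.062 meV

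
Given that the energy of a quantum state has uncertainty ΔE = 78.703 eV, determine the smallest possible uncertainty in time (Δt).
4.182 as

Using the energy-time uncertainty principle:
ΔEΔt ≥ ℏ/2

The minimum uncertainty in time is:
Δt_min = ℏ/(2ΔE)
Δt_min = (1.055e-34 J·s) / (2 × 1.261e-17 J)
Δt_min = 4.182e-18 s = 4.182 as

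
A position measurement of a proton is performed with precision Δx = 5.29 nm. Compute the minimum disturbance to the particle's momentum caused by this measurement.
9.968 × 10^-27 kg·m/s

The uncertainty principle implies that measuring position disturbs momentum:
ΔxΔp ≥ ℏ/2

When we measure position with precision Δx, we necessarily introduce a momentum uncertainty:
Δp ≥ ℏ/(2Δx)
Δp_min = (1.055e-34 J·s) / (2 × 5.290e-09 m)
Δp_min = 9.968e-27 kg·m/s

The more precisely we measure position, the greater the momentum disturbance.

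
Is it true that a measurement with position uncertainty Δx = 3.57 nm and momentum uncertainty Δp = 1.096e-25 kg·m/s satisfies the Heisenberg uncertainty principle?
Yes, it satisfies the uncertainty principle.

Calculate the product ΔxΔp:
ΔxΔp = (3.570e-09 m) × (1.096e-25 kg·m/s)
ΔxΔp = 3.913e-34 J·s

Compare to the minimum allowed value ℏ/2:
ℏ/2 = 5.273e-35 J·s

Since ΔxΔp = 3.913e-34 J·s ≥ 5.273e-35 J·s = ℏ/2,
the measurement satisfies the uncertainty principle.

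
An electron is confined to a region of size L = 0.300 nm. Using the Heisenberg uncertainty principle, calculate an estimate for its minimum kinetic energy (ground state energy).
105.833 meV

Using the uncertainty principle to estimate ground state energy:

1. The position uncertainty is approximately the confinement size:
   Δx ≈ L = 3.000e-10 m

2. From ΔxΔp ≥ ℏ/2, the minimum momentum uncertainty is:
   Δp ≈ ℏ/(2L) = 1.758e-25 kg·m/s

3. The kinetic energy is approximately:
   KE ≈ (Δp)²/(2m) = (1.758e-25)²/(2 × 9.109e-31 kg)
   KE ≈ 1.696e-20 J = 105.833 meV

This is an order-of-magnitude estimate of the ground state energy.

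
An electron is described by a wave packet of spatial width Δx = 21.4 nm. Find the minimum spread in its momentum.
2.464 × 10^-27 kg·m/s

For a wave packet, the spatial width Δx and momentum spread Δp are related by the uncertainty principle:
ΔxΔp ≥ ℏ/2

The minimum momentum spread is:
Δp_min = ℏ/(2Δx)
Δp_min = (1.055e-34 J·s) / (2 × 2.140e-08 m)
Δp_min = 2.464e-27 kg·m/s

A wave packet cannot have both a well-defined position and well-defined momentum.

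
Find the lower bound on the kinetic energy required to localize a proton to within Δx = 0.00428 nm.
283.183 meV

Localizing a particle requires giving it sufficient momentum uncertainty:

1. From uncertainty principle: Δp ≥ ℏ/(2Δx)
   Δp_min = (1.055e-34 J·s) / (2 × 4.280e-12 m)
   Δp_min = 1.232e-23 kg·m/s

2. This momentum uncertainty corresponds to kinetic energy:
   KE ≈ (Δp)²/(2m) = (1.232e-23)²/(2 × 1.673e-27 kg)
   KE = 4.537e-20 J = 283.183 meV

Tighter localization requires more energy.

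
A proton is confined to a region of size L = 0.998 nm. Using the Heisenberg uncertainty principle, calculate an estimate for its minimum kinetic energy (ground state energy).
5.208 μeV

Using the uncertainty principle to estimate ground state energy:

1. The position uncertainty is approximately the confinement size:
   Δx ≈ L = 9.980e-10 m

2. From ΔxΔp ≥ ℏ/2, the minimum momentum uncertainty is:
   Δp ≈ ℏ/(2L) = 5.283e-26 kg·m/s

3. The kinetic energy is approximately:
   KE ≈ (Δp)²/(2m) = (5.283e-26)²/(2 × 1.673e-27 kg)
   KE ≈ 8.345e-25 J = 5.208 μeV

This is an order-of-magnitude estimate of the ground state energy.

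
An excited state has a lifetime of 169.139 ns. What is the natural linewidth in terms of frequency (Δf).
470.486 kHz

Using the energy-time uncertainty principle and E = hf:
ΔEΔt ≥ ℏ/2
hΔf·Δt ≥ ℏ/2

The minimum frequency uncertainty is:
Δf = ℏ/(2hτ) = 1/(4πτ)
Δf = 1/(4π × 1.691e-07 s)
Δf = 4.705e+05 Hz = 470.486 kHz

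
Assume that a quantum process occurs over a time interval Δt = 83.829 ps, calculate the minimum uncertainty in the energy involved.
3.926 μeV

Using the energy-time uncertainty principle:
ΔEΔt ≥ ℏ/2

The minimum uncertainty in energy is:
ΔE_min = ℏ/(2Δt)
ΔE_min = (1.055e-34 J·s) / (2 × 8.383e-11 s)
ΔE_min = 6.290e-25 J = 3.926 μeV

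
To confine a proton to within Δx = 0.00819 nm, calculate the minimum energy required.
77.337 meV

Localizing a particle requires giving it sufficient momentum uncertainty:

1. From uncertainty principle: Δp ≥ ℏ/(2Δx)
   Δp_min = (1.055e-34 J·s) / (2 × 8.190e-12 m)
   Δp_min = 6.438e-24 kg·m/s

2. This momentum uncertainty corresponds to kinetic energy:
   KE ≈ (Δp)²/(2m) = (6.438e-24)²/(2 × 1.673e-27 kg)
   KE = 1.239e-20 J = 77.337 meV

Tighter localization requires more energy.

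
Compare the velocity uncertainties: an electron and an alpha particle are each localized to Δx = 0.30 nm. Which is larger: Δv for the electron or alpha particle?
The electron has the larger minimum velocity uncertainty, by a ratio of 7294.3.

For both particles, Δp_min = ℏ/(2Δx) = 1.758e-25 kg·m/s (same for both).

The velocity uncertainty is Δv = Δp/m:
- electron: Δv = 1.758e-25 / 9.109e-31 = 1.929e+05 m/s = 192.946 km/s
- alpha particle: Δv = 1.758e-25 / 6.645e-27 = 2.645e+01 m/s = 26.452 m/s

Ratio: 1.929e+05 / 2.645e+01 = 7294.3

The lighter particle has larger velocity uncertainty because Δv ∝ 1/m.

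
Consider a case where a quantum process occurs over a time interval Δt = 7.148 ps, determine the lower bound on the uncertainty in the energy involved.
46.042 μeV

Using the energy-time uncertainty principle:
ΔEΔt ≥ ℏ/2

The minimum uncertainty in energy is:
ΔE_min = ℏ/(2Δt)
ΔE_min = (1.055e-34 J·s) / (2 × 7.148e-12 s)
ΔE_min = 7.377e-24 J = 46.042 μeV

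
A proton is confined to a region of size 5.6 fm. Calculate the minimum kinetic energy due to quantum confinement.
165.416 keV

Using the uncertainty principle:

1. Position uncertainty: Δx ≈ 5.600e-15 m
2. Minimum momentum uncertainty: Δp = ℏ/(2Δx) = 9.416e-21 kg·m/s
3. Minimum kinetic energy:
   KE = (Δp)²/(2m) = (9.416e-21)²/(2 × 1.673e-27 kg)
   KE = 2.650e-14 J = 165.416 keV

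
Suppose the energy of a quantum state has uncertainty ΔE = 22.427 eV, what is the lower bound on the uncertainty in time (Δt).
14.675 as

Using the energy-time uncertainty principle:
ΔEΔt ≥ ℏ/2

The minimum uncertainty in time is:
Δt_min = ℏ/(2ΔE)
Δt_min = (1.055e-34 J·s) / (2 × 3.593e-18 J)
Δt_min = 1.467e-17 s = 14.675 as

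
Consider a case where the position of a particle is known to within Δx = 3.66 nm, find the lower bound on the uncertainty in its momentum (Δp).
1.441 × 10^-26 kg·m/s

Using the Heisenberg uncertainty principle:
ΔxΔp ≥ ℏ/2

The minimum uncertainty in momentum is:
Δp_min = ℏ/(2Δx)
Δp_min = (1.055e-34 J·s) / (2 × 3.660e-09 m)
Δp_min = 1.441e-26 kg·m/s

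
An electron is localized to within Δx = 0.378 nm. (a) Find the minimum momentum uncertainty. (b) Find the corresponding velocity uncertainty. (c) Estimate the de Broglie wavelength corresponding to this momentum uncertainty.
(a) Δp_min = 1.395 × 10^-25 kg·m/s
(b) Δv_min = 153.132 km/s
(c) λ_dB = 4.750 nm

Step-by-step:

(a) From the uncertainty principle:
Δp_min = ℏ/(2Δx) = (1.055e-34 J·s)/(2 × 3.780e-10 m) = 1.395e-25 kg·m/s

(b) The velocity uncertainty:
Δv = Δp/m = (1.395e-25 kg·m/s)/(9.109e-31 kg) = 1.531e+05 m/s = 153.132 km/s

(c) The de Broglie wavelength for this momentum:
λ = h/p = (6.626e-34 J·s)/(1.395e-25 kg·m/s) = 4.750e-09 m = 4.750 nm

Note: The de Broglie wavelength is comparable to the localization size, as expected from wave-particle duality.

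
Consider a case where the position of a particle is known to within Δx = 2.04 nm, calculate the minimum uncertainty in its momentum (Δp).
2.585 × 10^-26 kg·m/s

Using the Heisenberg uncertainty principle:
ΔxΔp ≥ ℏ/2

The minimum uncertainty in momentum is:
Δp_min = ℏ/(2Δx)
Δp_min = (1.055e-34 J·s) / (2 × 2.040e-09 m)
Δp_min = 2.585e-26 kg·m/s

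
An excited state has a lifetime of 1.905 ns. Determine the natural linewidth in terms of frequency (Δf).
41.773 MHz

Using the energy-time uncertainty principle and E = hf:
ΔEΔt ≥ ℏ/2
hΔf·Δt ≥ ℏ/2

The minimum frequency uncertainty is:
Δf = ℏ/(2hτ) = 1/(4πτ)
Δf = 1/(4π × 1.905e-09 s)
Δf = 4.177e+07 Hz = 41.773 MHz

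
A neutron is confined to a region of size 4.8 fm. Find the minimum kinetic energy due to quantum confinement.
224.840 keV

Using the uncertainty principle:

1. Position uncertainty: Δx ≈ 4.800e-15 m
2. Minimum momentum uncertainty: Δp = ℏ/(2Δx) = 1.099e-20 kg·m/s
3. Minimum kinetic energy:
   KE = (Δp)²/(2m) = (1.099e-20)²/(2 × 1.675e-27 kg)
   KE = 3.602e-14 J = 224.840 keV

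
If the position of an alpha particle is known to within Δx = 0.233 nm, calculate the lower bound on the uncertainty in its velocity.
34.058 m/s

Using the Heisenberg uncertainty principle and Δp = mΔv:
ΔxΔp ≥ ℏ/2
Δx(mΔv) ≥ ℏ/2

The minimum uncertainty in velocity is:
Δv_min = ℏ/(2mΔx)
Δv_min = (1.055e-34 J·s) / (2 × 6.645e-27 kg × 2.330e-10 m)
Δv_min = 3.406e+01 m/s = 34.058 m/s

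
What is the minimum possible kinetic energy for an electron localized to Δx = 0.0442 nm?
4.875 eV

Localizing a particle requires giving it sufficient momentum uncertainty:

1. From uncertainty principle: Δp ≥ ℏ/(2Δx)
   Δp_min = (1.055e-34 J·s) / (2 × 4.420e-11 m)
   Δp_min = 1.193e-24 kg·m/s

2. This momentum uncertainty corresponds to kinetic energy:
   KE ≈ (Δp)²/(2m) = (1.193e-24)²/(2 × 9.109e-31 kg)
   KE = 7.811e-19 J = 4.875 eV

Tighter localization requires more energy.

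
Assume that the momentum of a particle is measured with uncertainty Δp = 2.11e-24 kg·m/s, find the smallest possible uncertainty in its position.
24.990 pm

Using the Heisenberg uncertainty principle:
ΔxΔp ≥ ℏ/2

The minimum uncertainty in position is:
Δx_min = ℏ/(2Δp)
Δx_min = (1.055e-34 J·s) / (2 × 2.110e-24 kg·m/s)
Δx_min = 2.499e-11 m = 24.990 pm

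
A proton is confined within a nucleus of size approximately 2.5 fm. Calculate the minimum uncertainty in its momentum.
2.109 × 10^-20 kg·m/s

Using the Heisenberg uncertainty principle:
ΔxΔp ≥ ℏ/2

With Δx ≈ L = 2.500e-15 m (the confinement size):
Δp_min = ℏ/(2Δx)
Δp_min = (1.055e-34 J·s) / (2 × 2.500e-15 m)
Δp_min = 2.109e-20 kg·m/s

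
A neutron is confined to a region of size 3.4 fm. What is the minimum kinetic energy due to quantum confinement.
448.124 keV

Using the uncertainty principle:

1. Position uncertainty: Δx ≈ 3.400e-15 m
2. Minimum momentum uncertainty: Δp = ℏ/(2Δx) = 1.551e-20 kg·m/s
3. Minimum kinetic energy:
   KE = (Δp)²/(2m) = (1.551e-20)²/(2 × 1.675e-27 kg)
   KE = 7.180e-14 J = 448.124 keV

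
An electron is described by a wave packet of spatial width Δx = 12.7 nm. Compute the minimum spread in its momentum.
4.152 × 10^-27 kg·m/s

For a wave packet, the spatial width Δx and momentum spread Δp are related by the uncertainty principle:
ΔxΔp ≥ ℏ/2

The minimum momentum spread is:
Δp_min = ℏ/(2Δx)
Δp_min = (1.055e-34 J·s) / (2 × 1.270e-08 m)
Δp_min = 4.152e-27 kg·m/s

A wave packet cannot have both a well-defined position and well-defined momentum.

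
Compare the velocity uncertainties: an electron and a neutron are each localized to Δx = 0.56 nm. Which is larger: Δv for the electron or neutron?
The electron has the larger minimum velocity uncertainty, by a ratio of 1838.7.

For both particles, Δp_min = ℏ/(2Δx) = 9.416e-26 kg·m/s (same for both).

The velocity uncertainty is Δv = Δp/m:
- electron: Δv = 9.416e-26 / 9.109e-31 = 1.034e+05 m/s = 103.364 km/s
- neutron: Δv = 9.416e-26 / 1.675e-27 = 5.622e+01 m/s = 56.216 m/s

Ratio: 1.034e+05 / 5.622e+01 = 1838.7

The lighter particle has larger velocity uncertainty because Δv ∝ 1/m.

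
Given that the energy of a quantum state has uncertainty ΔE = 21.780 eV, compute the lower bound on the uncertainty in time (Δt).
15.110 as

Using the energy-time uncertainty principle:
ΔEΔt ≥ ℏ/2

The minimum uncertainty in time is:
Δt_min = ℏ/(2ΔE)
Δt_min = (1.055e-34 J·s) / (2 × 3.490e-18 J)
Δt_min = 1.511e-17 s = 15.110 as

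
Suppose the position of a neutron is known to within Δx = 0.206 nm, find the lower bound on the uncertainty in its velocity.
152.821 m/s

Using the Heisenberg uncertainty principle and Δp = mΔv:
ΔxΔp ≥ ℏ/2
Δx(mΔv) ≥ ℏ/2

The minimum uncertainty in velocity is:
Δv_min = ℏ/(2mΔx)
Δv_min = (1.055e-34 J·s) / (2 × 1.675e-27 kg × 2.060e-10 m)
Δv_min = 1.528e+02 m/s = 152.821 m/s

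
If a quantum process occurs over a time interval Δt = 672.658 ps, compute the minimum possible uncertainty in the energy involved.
489.262 neV

Using the energy-time uncertainty principle:
ΔEΔt ≥ ℏ/2

The minimum uncertainty in energy is:
ΔE_min = ℏ/(2Δt)
ΔE_min = (1.055e-34 J·s) / (2 × 6.727e-10 s)
ΔE_min = 7.839e-26 J = 489.262 neV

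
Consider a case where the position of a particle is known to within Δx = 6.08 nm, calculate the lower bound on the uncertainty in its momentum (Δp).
8.672 × 10^-27 kg·m/s

Using the Heisenberg uncertainty principle:
ΔxΔp ≥ ℏ/2

The minimum uncertainty in momentum is:
Δp_min = ℏ/(2Δx)
Δp_min = (1.055e-34 J·s) / (2 × 6.080e-09 m)
Δp_min = 8.672e-27 kg·m/s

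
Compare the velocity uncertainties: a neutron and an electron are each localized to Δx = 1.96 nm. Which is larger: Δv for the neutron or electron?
The electron has the larger minimum velocity uncertainty, by a ratio of 1838.7.

For both particles, Δp_min = ℏ/(2Δx) = 2.690e-26 kg·m/s (same for both).

The velocity uncertainty is Δv = Δp/m:
- neutron: Δv = 2.690e-26 / 1.675e-27 = 1.606e+01 m/s = 16.062 m/s
- electron: Δv = 2.690e-26 / 9.109e-31 = 2.953e+04 m/s = 29.533 km/s

Ratio: 2.953e+04 / 1.606e+01 = 1838.7

The lighter particle has larger velocity uncertainty because Δv ∝ 1/m.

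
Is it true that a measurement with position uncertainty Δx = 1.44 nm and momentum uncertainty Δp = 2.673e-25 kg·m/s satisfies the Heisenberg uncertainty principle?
Yes, it satisfies the uncertainty principle.

Calculate the product ΔxΔp:
ΔxΔp = (1.440e-09 m) × (2.673e-25 kg·m/s)
ΔxΔp = 3.849e-34 J·s

Compare to the minimum allowed value ℏ/2:
ℏ/2 = 5.273e-35 J·s

Since ΔxΔp = 3.849e-34 J·s ≥ 5.273e-35 J·s = ℏ/2,
the measurement satisfies the uncertainty principle.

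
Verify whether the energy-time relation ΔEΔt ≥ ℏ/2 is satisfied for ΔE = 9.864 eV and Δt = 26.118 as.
No, it violates the uncertainty relation.

Calculate the product ΔEΔt:
ΔE = 9.864 eV = 1.580e-18 J
ΔEΔt = (1.580e-18 J) × (2.612e-17 s)
ΔEΔt = 4.128e-35 J·s

Compare to the minimum allowed value ℏ/2:
ℏ/2 = 5.273e-35 J·s

Since ΔEΔt = 4.128e-35 J·s < 5.273e-35 J·s = ℏ/2,
this violates the uncertainty relation.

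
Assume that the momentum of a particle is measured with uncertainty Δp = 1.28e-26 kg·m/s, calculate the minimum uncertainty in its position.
4.119 nm

Using the Heisenberg uncertainty principle:
ΔxΔp ≥ ℏ/2

The minimum uncertainty in position is:
Δx_min = ℏ/(2Δp)
Δx_min = (1.055e-34 J·s) / (2 × 1.280e-26 kg·m/s)
Δx_min = 4.119e-09 m = 4.119 nm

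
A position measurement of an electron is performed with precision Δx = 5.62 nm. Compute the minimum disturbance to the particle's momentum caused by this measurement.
9.382 × 10^-27 kg·m/s

The uncertainty principle implies that measuring position disturbs momentum:
ΔxΔp ≥ ℏ/2

When we measure position with precision Δx, we necessarily introduce a momentum uncertainty:
Δp ≥ ℏ/(2Δx)
Δp_min = (1.055e-34 J·s) / (2 × 5.620e-09 m)
Δp_min = 9.382e-27 kg·m/s

The more precisely we measure position, the greater the momentum disturbance.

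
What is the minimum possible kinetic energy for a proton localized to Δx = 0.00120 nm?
3.602 eV

Localizing a particle requires giving it sufficient momentum uncertainty:

1. From uncertainty principle: Δp ≥ ℏ/(2Δx)
   Δp_min = (1.055e-34 J·s) / (2 × 1.200e-12 m)
   Δp_min = 4.394e-23 kg·m/s

2. This momentum uncertainty corresponds to kinetic energy:
   KE ≈ (Δp)²/(2m) = (4.394e-23)²/(2 × 1.673e-27 kg)
   KE = 5.772e-19 J = 3.602 eV

Tighter localization requires more energy.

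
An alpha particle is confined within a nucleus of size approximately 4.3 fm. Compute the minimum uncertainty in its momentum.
1.226 × 10^-20 kg·m/s

Using the Heisenberg uncertainty principle:
ΔxΔp ≥ ℏ/2

With Δx ≈ L = 4.300e-15 m (the confinement size):
Δp_min = ℏ/(2Δx)
Δp_min = (1.055e-34 J·s) / (2 × 4.300e-15 m)
Δp_min = 1.226e-20 kg·m/s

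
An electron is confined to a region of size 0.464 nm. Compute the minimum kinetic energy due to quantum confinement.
44.241 meV

Using the uncertainty principle:

1. Position uncertainty: Δx ≈ 4.640e-10 m
2. Minimum momentum uncertainty: Δp = ℏ/(2Δx) = 1.136e-25 kg·m/s
3. Minimum kinetic energy:
   KE = (Δp)²/(2m) = (1.136e-25)²/(2 × 9.109e-31 kg)
   KE = 7.088e-21 J = 44.241 meV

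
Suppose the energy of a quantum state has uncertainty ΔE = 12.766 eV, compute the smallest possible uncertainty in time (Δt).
25.780 as

Using the energy-time uncertainty principle:
ΔEΔt ≥ ℏ/2

The minimum uncertainty in time is:
Δt_min = ℏ/(2ΔE)
Δt_min = (1.055e-34 J·s) / (2 × 2.045e-18 J)
Δt_min = 2.578e-17 s = 25.780 as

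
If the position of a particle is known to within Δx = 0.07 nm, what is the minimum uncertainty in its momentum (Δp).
7.533 × 10^-25 kg·m/s

Using the Heisenberg uncertainty principle:
ΔxΔp ≥ ℏ/2

The minimum uncertainty in momentum is:
Δp_min = ℏ/(2Δx)
Δp_min = (1.055e-34 J·s) / (2 × 7.000e-11 m)
Δp_min = 7.533e-25 kg·m/s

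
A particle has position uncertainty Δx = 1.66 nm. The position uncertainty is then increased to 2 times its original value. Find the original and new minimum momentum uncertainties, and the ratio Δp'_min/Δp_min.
Original Δp_min = 3.176 × 10^-26 kg·m/s; new Δp'_min = 1.588 × 10^-26 kg·m/s; ratio Δp'_min/Δp_min = 1/2.

From the uncertainty principle ΔxΔp ≥ ℏ/2, the minimum momentum uncertainty is Δp_min = ℏ/(2Δx).

Original (Δx = 1.66 nm = 1.660e-09 m):
Δp_min = (1.055e-34 J·s)/(2 × 1.660e-09 m) = 3.176e-26 kg·m/s

When Δx → 2Δx:
Δp'_min = ℏ/(2 × 2Δx) = (1/2) × ℏ/(2Δx) = (1/2) × Δp_min
Δp'_min = 1/2 × 3.176e-26 kg·m/s = 1.588e-26 kg·m/s

Since Δp_min ∝ 1/Δx, when Δx is increased to 2 times its original value, Δp_min decreases to 1/2 of its original value.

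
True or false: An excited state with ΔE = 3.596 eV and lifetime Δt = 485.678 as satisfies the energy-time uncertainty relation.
Yes, it satisfies the uncertainty relation.

Calculate the product ΔEΔt:
ΔE = 3.596 eV = 5.761e-19 J
ΔEΔt = (5.761e-19 J) × (4.857e-16 s)
ΔEΔt = 2.798e-34 J·s

Compare to the minimum allowed value ℏ/2:
ℏ/2 = 5.273e-35 J·s

Since ΔEΔt = 2.798e-34 J·s ≥ 5.273e-35 J·s = ℏ/2,
this satisfies the uncertainty relation.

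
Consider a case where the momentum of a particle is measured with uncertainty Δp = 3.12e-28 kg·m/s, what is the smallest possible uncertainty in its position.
169.002 nm

Using the Heisenberg uncertainty principle:
ΔxΔp ≥ ℏ/2

The minimum uncertainty in position is:
Δx_min = ℏ/(2Δp)
Δx_min = (1.055e-34 J·s) / (2 × 3.120e-28 kg·m/s)
Δx_min = 1.690e-07 m = 169.002 nm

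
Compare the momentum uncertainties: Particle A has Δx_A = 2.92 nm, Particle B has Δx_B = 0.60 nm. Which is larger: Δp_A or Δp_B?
Particle B has the larger minimum momentum uncertainty, by a factor of 4.87.

For each particle, the minimum momentum uncertainty is Δp_min = ℏ/(2Δx):

Particle A: Δp_A = ℏ/(2×2.920e-09 m) = 1.806e-26 kg·m/s
Particle B: Δp_B = ℏ/(2×6.000e-10 m) = 8.788e-26 kg·m/s

Ratio: Δp_B/Δp_A = 4.87

Since Δp_min ∝ 1/Δx, the particle with smaller position uncertainty (B) has larger momentum uncertainty.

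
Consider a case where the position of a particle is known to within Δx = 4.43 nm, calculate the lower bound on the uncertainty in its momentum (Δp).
1.190 × 10^-26 kg·m/s

Using the Heisenberg uncertainty principle:
ΔxΔp ≥ ℏ/2

The minimum uncertainty in momentum is:
Δp_min = ℏ/(2Δx)
Δp_min = (1.055e-34 J·s) / (2 × 4.430e-09 m)
Δp_min = 1.190e-26 kg·m/s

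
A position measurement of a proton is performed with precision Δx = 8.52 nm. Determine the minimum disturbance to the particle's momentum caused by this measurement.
6.189 × 10^-27 kg·m/s

The uncertainty principle implies that measuring position disturbs momentum:
ΔxΔp ≥ ℏ/2

When we measure position with precision Δx, we necessarily introduce a momentum uncertainty:
Δp ≥ ℏ/(2Δx)
Δp_min = (1.055e-34 J·s) / (2 × 8.520e-09 m)
Δp_min = 6.189e-27 kg·m/s

The more precisely we measure position, the greater the momentum disturbance.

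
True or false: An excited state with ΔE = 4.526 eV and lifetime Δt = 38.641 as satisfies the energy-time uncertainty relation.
No, it violates the uncertainty relation.

Calculate the product ΔEΔt:
ΔE = 4.526 eV = 7.251e-19 J
ΔEΔt = (7.251e-19 J) × (3.864e-17 s)
ΔEΔt = 2.802e-35 J·s

Compare to the minimum allowed value ℏ/2:
ℏ/2 = 5.273e-35 J·s

Since ΔEΔt = 2.802e-35 J·s < 5.273e-35 J·s = ℏ/2,
this violates the uncertainty relation.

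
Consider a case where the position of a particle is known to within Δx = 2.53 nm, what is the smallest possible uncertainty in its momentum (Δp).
2.084 × 10^-26 kg·m/s

Using the Heisenberg uncertainty principle:
ΔxΔp ≥ ℏ/2

The minimum uncertainty in momentum is:
Δp_min = ℏ/(2Δx)
Δp_min = (1.055e-34 J·s) / (2 × 2.530e-09 m)
Δp_min = 2.084e-26 kg·m/s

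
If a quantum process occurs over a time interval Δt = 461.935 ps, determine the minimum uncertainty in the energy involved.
712.451 neV

Using the energy-time uncertainty principle:
ΔEΔt ≥ ℏ/2

The minimum uncertainty in energy is:
ΔE_min = ℏ/(2Δt)
ΔE_min = (1.055e-34 J·s) / (2 × 4.619e-10 s)
ΔE_min = 1.141e-25 J = 712.451 neV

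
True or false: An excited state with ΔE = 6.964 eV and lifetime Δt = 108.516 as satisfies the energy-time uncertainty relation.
Yes, it satisfies the uncertainty relation.

Calculate the product ΔEΔt:
ΔE = 6.964 eV = 1.116e-18 J
ΔEΔt = (1.116e-18 J) × (1.085e-16 s)
ΔEΔt = 1.211e-34 J·s

Compare to the minimum allowed value ℏ/2:
ℏ/2 = 5.273e-35 J·s

Since ΔEΔt = 1.211e-34 J·s ≥ 5.273e-35 J·s = ℏ/2,
this satisfies the uncertainty relation.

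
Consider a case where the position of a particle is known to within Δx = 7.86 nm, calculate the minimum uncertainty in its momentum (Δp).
6.708 × 10^-27 kg·m/s

Using the Heisenberg uncertainty principle:
ΔxΔp ≥ ℏ/2

The minimum uncertainty in momentum is:
Δp_min = ℏ/(2Δx)
Δp_min = (1.055e-34 J·s) / (2 × 7.860e-09 m)
Δp_min = 6.708e-27 kg·m/s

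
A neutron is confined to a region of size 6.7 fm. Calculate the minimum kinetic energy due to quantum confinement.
115.400 keV

Using the uncertainty principle:

1. Position uncertainty: Δx ≈ 6.700e-15 m
2. Minimum momentum uncertainty: Δp = ℏ/(2Δx) = 7.870e-21 kg·m/s
3. Minimum kinetic energy:
   KE = (Δp)²/(2m) = (7.870e-21)²/(2 × 1.675e-27 kg)
   KE = 1.849e-14 J = 115.400 keV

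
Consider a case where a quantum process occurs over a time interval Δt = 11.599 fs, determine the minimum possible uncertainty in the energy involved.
28.374 meV

Using the energy-time uncertainty principle:
ΔEΔt ≥ ℏ/2

The minimum uncertainty in energy is:
ΔE_min = ℏ/(2Δt)
ΔE_min = (1.055e-34 J·s) / (2 × 1.160e-14 s)
ΔE_min = 4.546e-21 J = 28.374 meV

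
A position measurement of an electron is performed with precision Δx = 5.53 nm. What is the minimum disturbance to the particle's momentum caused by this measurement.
9.535 × 10^-27 kg·m/s

The uncertainty principle implies that measuring position disturbs momentum:
ΔxΔp ≥ ℏ/2

When we measure position with precision Δx, we necessarily introduce a momentum uncertainty:
Δp ≥ ℏ/(2Δx)
Δp_min = (1.055e-34 J·s) / (2 × 5.530e-09 m)
Δp_min = 9.535e-27 kg·m/s

The more precisely we measure position, the greater the momentum disturbance.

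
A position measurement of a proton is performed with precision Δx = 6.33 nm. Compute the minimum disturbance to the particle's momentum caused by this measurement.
8.330 × 10^-27 kg·m/s

The uncertainty principle implies that measuring position disturbs momentum:
ΔxΔp ≥ ℏ/2

When we measure position with precision Δx, we necessarily introduce a momentum uncertainty:
Δp ≥ ℏ/(2Δx)
Δp_min = (1.055e-34 J·s) / (2 × 6.330e-09 m)
Δp_min = 8.330e-27 kg·m/s

The more precisely we measure position, the greater the momentum disturbance.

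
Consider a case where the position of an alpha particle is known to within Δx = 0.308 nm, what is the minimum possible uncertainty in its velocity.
25.765 m/s

Using the Heisenberg uncertainty principle and Δp = mΔv:
ΔxΔp ≥ ℏ/2
Δx(mΔv) ≥ ℏ/2

The minimum uncertainty in velocity is:
Δv_min = ℏ/(2mΔx)
Δv_min = (1.055e-34 J·s) / (2 × 6.645e-27 kg × 3.080e-10 m)
Δv_min = 2.576e+01 m/s = 25.765 m/s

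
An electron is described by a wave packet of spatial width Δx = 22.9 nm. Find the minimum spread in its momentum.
2.303 × 10^-27 kg·m/s

For a wave packet, the spatial width Δx and momentum spread Δp are related by the uncertainty principle:
ΔxΔp ≥ ℏ/2

The minimum momentum spread is:
Δp_min = ℏ/(2Δx)
Δp_min = (1.055e-34 J·s) / (2 × 2.290e-08 m)
Δp_min = 2.303e-27 kg·m/s

A wave packet cannot have both a well-defined position and well-defined momentum.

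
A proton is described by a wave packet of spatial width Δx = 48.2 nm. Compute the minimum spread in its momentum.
1.094 × 10^-27 kg·m/s

For a wave packet, the spatial width Δx and momentum spread Δp are related by the uncertainty principle:
ΔxΔp ≥ ℏ/2

The minimum momentum spread is:
Δp_min = ℏ/(2Δx)
Δp_min = (1.055e-34 J·s) / (2 × 4.820e-08 m)
Δp_min = 1.094e-27 kg·m/s

A wave packet cannot have both a well-defined position and well-defined momentum.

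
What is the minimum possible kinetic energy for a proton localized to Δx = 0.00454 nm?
251.676 meV

Localizing a particle requires giving it sufficient momentum uncertainty:

1. From uncertainty principle: Δp ≥ ℏ/(2Δx)
   Δp_min = (1.055e-34 J·s) / (2 × 4.540e-12 m)
   Δp_min = 1.161e-23 kg·m/s

2. This momentum uncertainty corresponds to kinetic energy:
   KE ≈ (Δp)²/(2m) = (1.161e-23)²/(2 × 1.673e-27 kg)
   KE = 4.032e-20 J = 251.676 meV

Tighter localization requires more energy.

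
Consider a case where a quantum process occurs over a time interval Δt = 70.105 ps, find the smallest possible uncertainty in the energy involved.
4.694 μeV

Using the energy-time uncertainty principle:
ΔEΔt ≥ ℏ/2

The minimum uncertainty in energy is:
ΔE_min = ℏ/(2Δt)
ΔE_min = (1.055e-34 J·s) / (2 × 7.010e-11 s)
ΔE_min = 7.521e-25 J = 4.694 μeV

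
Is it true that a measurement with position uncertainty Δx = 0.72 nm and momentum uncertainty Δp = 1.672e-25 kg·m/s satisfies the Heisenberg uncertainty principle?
Yes, it satisfies the uncertainty principle.

Calculate the product ΔxΔp:
ΔxΔp = (7.200e-10 m) × (1.672e-25 kg·m/s)
ΔxΔp = 1.204e-34 J·s

Compare to the minimum allowed value ℏ/2:
ℏ/2 = 5.273e-35 J·s

Since ΔxΔp = 1.204e-34 J·s ≥ 5.273e-35 J·s = ℏ/2,
the measurement satisfies the uncertainty principle.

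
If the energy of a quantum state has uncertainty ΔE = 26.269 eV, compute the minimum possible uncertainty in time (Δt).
12.528 as

Using the energy-time uncertainty principle:
ΔEΔt ≥ ℏ/2

The minimum uncertainty in time is:
Δt_min = ℏ/(2ΔE)
Δt_min = (1.055e-34 J·s) / (2 × 4.209e-18 J)
Δt_min = 1.253e-17 s = 12.528 as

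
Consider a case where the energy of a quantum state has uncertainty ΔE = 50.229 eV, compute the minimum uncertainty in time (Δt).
6.552 as

Using the energy-time uncertainty principle:
ΔEΔt ≥ ℏ/2

The minimum uncertainty in time is:
Δt_min = ℏ/(2ΔE)
Δt_min = (1.055e-34 J·s) / (2 × 8.048e-18 J)
Δt_min = 6.552e-18 s = 6.552 as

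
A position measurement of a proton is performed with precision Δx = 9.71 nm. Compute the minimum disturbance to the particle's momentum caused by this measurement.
5.430 × 10^-27 kg·m/s

The uncertainty principle implies that measuring position disturbs momentum:
ΔxΔp ≥ ℏ/2

When we measure position with precision Δx, we necessarily introduce a momentum uncertainty:
Δp ≥ ℏ/(2Δx)
Δp_min = (1.055e-34 J·s) / (2 × 9.710e-09 m)
Δp_min = 5.430e-27 kg·m/s

The more precisely we measure position, the greater the momentum disturbance.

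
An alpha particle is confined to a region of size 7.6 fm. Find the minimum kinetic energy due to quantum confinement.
22.607 keV

Using the uncertainty principle:

1. Position uncertainty: Δx ≈ 7.600e-15 m
2. Minimum momentum uncertainty: Δp = ℏ/(2Δx) = 6.938e-21 kg·m/s
3. Minimum kinetic energy:
   KE = (Δp)²/(2m) = (6.938e-21)²/(2 × 6.645e-27 kg)
   KE = 3.622e-15 J = 22.607 keV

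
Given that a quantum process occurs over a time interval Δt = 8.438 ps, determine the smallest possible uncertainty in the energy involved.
39.003 μeV

Using the energy-time uncertainty principle:
ΔEΔt ≥ ℏ/2

The minimum uncertainty in energy is:
ΔE_min = ℏ/(2Δt)
ΔE_min = (1.055e-34 J·s) / (2 × 8.438e-12 s)
ΔE_min = 6.249e-24 J = 39.003 μeV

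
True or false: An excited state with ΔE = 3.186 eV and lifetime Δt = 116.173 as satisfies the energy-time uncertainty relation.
Yes, it satisfies the uncertainty relation.

Calculate the product ΔEΔt:
ΔE = 3.186 eV = 5.105e-19 J
ΔEΔt = (5.105e-19 J) × (1.162e-16 s)
ΔEΔt = 5.930e-35 J·s

Compare to the minimum allowed value ℏ/2:
ℏ/2 = 5.273e-35 J·s

Since ΔEΔt = 5.930e-35 J·s ≥ 5.273e-35 J·s = ℏ/2,
this satisfies the uncertainty relation.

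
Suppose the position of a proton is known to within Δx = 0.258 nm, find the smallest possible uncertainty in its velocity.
122.188 m/s

Using the Heisenberg uncertainty principle and Δp = mΔv:
ΔxΔp ≥ ℏ/2
Δx(mΔv) ≥ ℏ/2

The minimum uncertainty in velocity is:
Δv_min = ℏ/(2mΔx)
Δv_min = (1.055e-34 J·s) / (2 × 1.673e-27 kg × 2.580e-10 m)
Δv_min = 1.222e+02 m/s = 122.188 m/s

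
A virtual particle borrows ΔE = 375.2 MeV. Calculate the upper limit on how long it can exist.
8.771 × 10^-25 s

Using the energy-time uncertainty principle:
ΔEΔt ≥ ℏ/2

For a virtual particle borrowing energy ΔE, the maximum lifetime is:
Δt_max = ℏ/(2ΔE)

Converting energy:
ΔE = 375.2 MeV = 6.011e-11 J

Δt_max = (1.055e-34 J·s) / (2 × 6.011e-11 J)
Δt_max = 8.771e-25 s = 8.771 × 10^-25 s

Virtual particles with higher borrowed energy exist for shorter times.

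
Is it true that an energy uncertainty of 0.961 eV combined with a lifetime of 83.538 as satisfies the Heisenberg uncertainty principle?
No, it violates the uncertainty relation.

Calculate the product ΔEΔt:
ΔE = 0.961 eV = 1.540e-19 J
ΔEΔt = (1.540e-19 J) × (8.354e-17 s)
ΔEΔt = 1.286e-35 J·s

Compare to the minimum allowed value ℏ/2:
ℏ/2 = 5.273e-35 J·s

Since ΔEΔt = 1.286e-35 J·s < 5.273e-35 J·s = ℏ/2,
this violates the uncertainty relation.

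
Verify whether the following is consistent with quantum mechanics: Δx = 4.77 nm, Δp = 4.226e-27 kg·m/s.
No, it violates the uncertainty principle (impossible measurement).

Calculate the product ΔxΔp:
ΔxΔp = (4.770e-09 m) × (4.226e-27 kg·m/s)
ΔxΔp = 2.016e-35 J·s

Compare to the minimum allowed value ℏ/2:
ℏ/2 = 5.273e-35 J·s

Since ΔxΔp = 2.016e-35 J·s < 5.273e-35 J·s = ℏ/2,
the measurement violates the uncertainty principle.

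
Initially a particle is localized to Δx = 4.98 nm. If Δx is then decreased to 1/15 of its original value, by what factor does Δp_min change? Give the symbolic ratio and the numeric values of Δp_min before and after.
Original Δp_min = 1.059 × 10^-26 kg·m/s; new Δp'_min = 1.588 × 10^-25 kg·m/s; ratio Δp'_min/Δp_min = 15.

From the uncertainty principle ΔxΔp ≥ ℏ/2, the minimum momentum uncertainty is Δp_min = ℏ/(2Δx).

Original (Δx = 4.98 nm = 4.980e-09 m):
Δp_min = (1.055e-34 J·s)/(2 × 4.980e-09 m) = 1.059e-26 kg·m/s

When Δx → (1/15)Δx:
Δp'_min = ℏ/(2 × (1/15)Δx) = 15 × ℏ/(2Δx) = 15 × Δp_min
Δp'_min = 15 × 1.059e-26 kg·m/s = 1.588e-25 kg·m/s

Since Δp_min ∝ 1/Δx, when Δx is decreased to 1/15 of its original value, Δp_min increases to 15 times its original value.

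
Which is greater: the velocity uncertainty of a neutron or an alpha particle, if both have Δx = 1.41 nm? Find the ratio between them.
The neutron has the larger minimum velocity uncertainty, by a ratio of 4.0.

For both particles, Δp_min = ℏ/(2Δx) = 3.740e-26 kg·m/s (same for both).

The velocity uncertainty is Δv = Δp/m:
- neutron: Δv = 3.740e-26 / 1.675e-27 = 2.233e+01 m/s = 22.327 m/s
- alpha particle: Δv = 3.740e-26 / 6.645e-27 = 5.628e+00 m/s = 5.628 m/s

Ratio: 2.233e+01 / 5.628e+00 = 4.0

The lighter particle has larger velocity uncertainty because Δv ∝ 1/m.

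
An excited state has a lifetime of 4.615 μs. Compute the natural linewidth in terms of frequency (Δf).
17.243 kHz

Using the energy-time uncertainty principle and E = hf:
ΔEΔt ≥ ℏ/2
hΔf·Δt ≥ ℏ/2

The minimum frequency uncertainty is:
Δf = ℏ/(2hτ) = 1/(4πτ)
Δf = 1/(4π × 4.615e-06 s)
Δf = 1.724e+04 Hz = 17.243 kHz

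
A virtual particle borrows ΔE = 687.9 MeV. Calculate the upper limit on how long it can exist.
4.784 × 10^-25 s

Using the energy-time uncertainty principle:
ΔEΔt ≥ ℏ/2

For a virtual particle borrowing energy ΔE, the maximum lifetime is:
Δt_max = ℏ/(2ΔE)

Converting energy:
ΔE = 687.9 MeV = 1.102e-10 J

Δt_max = (1.055e-34 J·s) / (2 × 1.102e-10 J)
Δt_max = 4.784e-25 s = 4.784 × 10^-25 s

Virtual particles with higher borrowed energy exist for shorter times.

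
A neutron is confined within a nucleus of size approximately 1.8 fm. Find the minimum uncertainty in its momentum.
2.929 × 10^-20 kg·m/s

Using the Heisenberg uncertainty principle:
ΔxΔp ≥ ℏ/2

With Δx ≈ L = 1.800e-15 m (the confinement size):
Δp_min = ℏ/(2Δx)
Δp_min = (1.055e-34 J·s) / (2 × 1.800e-15 m)
Δp_min = 2.929e-20 kg·m/s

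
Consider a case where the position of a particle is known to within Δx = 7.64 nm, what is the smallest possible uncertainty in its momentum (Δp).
6.902 × 10^-27 kg·m/s

Using the Heisenberg uncertainty principle:
ΔxΔp ≥ ℏ/2

The minimum uncertainty in momentum is:
Δp_min = ℏ/(2Δx)
Δp_min = (1.055e-34 J·s) / (2 × 7.640e-09 m)
Δp_min = 6.902e-27 kg·m/s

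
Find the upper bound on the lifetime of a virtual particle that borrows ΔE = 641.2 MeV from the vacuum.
5.133 × 10^-25 s

Using the energy-time uncertainty principle:
ΔEΔt ≥ ℏ/2

For a virtual particle borrowing energy ΔE, the maximum lifetime is:
Δt_max = ℏ/(2ΔE)

Converting energy:
ΔE = 641.2 MeV = 1.027e-10 J

Δt_max = (1.055e-34 J·s) / (2 × 1.027e-10 J)
Δt_max = 5.133e-25 s = 5.133 × 10^-25 s

Virtual particles with higher borrowed energy exist for shorter times.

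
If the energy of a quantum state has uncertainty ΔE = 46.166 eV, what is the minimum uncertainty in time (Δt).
7.129 as

Using the energy-time uncertainty principle:
ΔEΔt ≥ ℏ/2

The minimum uncertainty in time is:
Δt_min = ℏ/(2ΔE)
Δt_min = (1.055e-34 J·s) / (2 × 7.397e-18 J)
Δt_min = 7.129e-18 s = 7.129 as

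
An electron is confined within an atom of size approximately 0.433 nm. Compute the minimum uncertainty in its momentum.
1.218 × 10^-25 kg·m/s

Using the Heisenberg uncertainty principle:
ΔxΔp ≥ ℏ/2

With Δx ≈ L = 4.330e-10 m (the confinement size):
Δp_min = ℏ/(2Δx)
Δp_min = (1.055e-34 J·s) / (2 × 4.330e-10 m)
Δp_min = 1.218e-25 kg·m/s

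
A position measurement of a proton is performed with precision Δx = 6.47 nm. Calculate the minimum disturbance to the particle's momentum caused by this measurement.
8.150 × 10^-27 kg·m/s

The uncertainty principle implies that measuring position disturbs momentum:
ΔxΔp ≥ ℏ/2

When we measure position with precision Δx, we necessarily introduce a momentum uncertainty:
Δp ≥ ℏ/(2Δx)
Δp_min = (1.055e-34 J·s) / (2 × 6.470e-09 m)
Δp_min = 8.150e-27 kg·m/s

The more precisely we measure position, the greater the momentum disturbance.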